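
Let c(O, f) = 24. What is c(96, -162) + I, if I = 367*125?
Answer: 45899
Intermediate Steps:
I = 45875
c(96, -162) + I = 24 + 45875 = 45899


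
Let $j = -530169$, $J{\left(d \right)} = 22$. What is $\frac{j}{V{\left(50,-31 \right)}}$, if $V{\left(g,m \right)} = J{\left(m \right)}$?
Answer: $- \frac{530169}{22} \approx -24099.0$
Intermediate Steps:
$V{\left(g,m \right)} = 22$
$\frac{j}{V{\left(50,-31 \right)}} = - \frac{530169}{22}$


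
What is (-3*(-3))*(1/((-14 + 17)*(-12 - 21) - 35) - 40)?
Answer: -48249/134 ≈ -360.07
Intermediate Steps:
(-3*(-3))*(1/((-14 + 17)*(-12 - 21) - 35) - 40) = 9*(1/(3*(-33) - 35) - 40) = 9*(1/(-99 - 35) - 40) = 9*(1/(-134) - 40) = 9*(-1/134 - 40) = 9*(-5361/134) = -48249/134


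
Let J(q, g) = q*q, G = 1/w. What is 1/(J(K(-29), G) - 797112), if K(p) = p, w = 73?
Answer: -1/796271 ≈ -1.2559e-6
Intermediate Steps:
G = 1/73 ≈ 0.013699
J(q, g) = q²
1/(J(K(-29), G) - 797112) = 1/((-29)² - 797112) = 1/(841 - 797112) = 1/(-796271) = -1/796271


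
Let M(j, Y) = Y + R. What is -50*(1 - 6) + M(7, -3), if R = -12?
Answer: 235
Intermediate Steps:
M(j, Y) = -12 + Y (M(j, Y) = Y - 12 = -12 + Y)
-50*(1 - 6) + M(7, -3) = -50*(1 - 6) + (-12 - 3) = -(-250) - 15 = -50*(-5) - 15 = 250 - 15 = 235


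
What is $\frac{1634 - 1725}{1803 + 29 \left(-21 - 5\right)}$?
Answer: $- \frac{91}{1049} \approx -0.086749$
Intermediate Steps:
$\frac{1634 - 1725}{1803 + 29 \left(-21 - 5\right)} = - \frac{91}{1803 + 29 \left(-26\right)} = - \frac{91}{1803 - 754} = - \frac{91}{1049}$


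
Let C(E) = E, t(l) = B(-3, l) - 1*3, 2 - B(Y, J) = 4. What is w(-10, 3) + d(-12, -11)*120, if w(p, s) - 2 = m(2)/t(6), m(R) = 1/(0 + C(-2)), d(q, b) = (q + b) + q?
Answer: -41979/10 ≈ -4197.9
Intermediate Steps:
B(Y, J) = -2 (B(Y, J) = 2 - 1*4 = 2 - 4 = -2)
t(l) = -5 (t(l) = -2 - 1*3 = -2 - 3 = -5)
d(q, b) = b + 2*q (d(q, b) = (b + q) + q = b + 2*q)
m(R) = -½ (m(R) = 1/(0 - 2) = 1/(-2) = -½)
w(p, s) = 21/10 (w(p, s) = 2 - ½/(-5) = 2 - ½*(-⅕) = 2 + ⅒ = 21/10)
w(-10, 3) + d(-12, -11)*120 = 21/10 + (-11 + 2*(-12))*120 = 21/10 + (-11 - 24)*120 = 21/10 - 35*120 = 21/10 - 4200 = -41979/10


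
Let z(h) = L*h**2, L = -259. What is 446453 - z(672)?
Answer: 117406709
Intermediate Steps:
z(h) = -259*h**2
446453 - z(672) = 446453 - (-259)*672**2 = 446453 - (-259)*451584 = 446453 - 1*(-116960256) = 446453 + 116960256 = 117406709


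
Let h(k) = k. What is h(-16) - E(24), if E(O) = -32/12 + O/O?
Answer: -43/3 ≈ -14.333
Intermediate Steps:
E(O) = -5/3 (E(O) = -32*1/12 + 1 = -8/3 + 1 = -5/3)
h(-16) - E(24) = -16 - 1*(-5/3) = -16 + 5/3 = -43/3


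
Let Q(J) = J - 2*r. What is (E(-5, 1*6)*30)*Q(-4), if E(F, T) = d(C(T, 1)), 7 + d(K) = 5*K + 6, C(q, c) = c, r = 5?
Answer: -1680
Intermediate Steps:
d(K) = -1 + 5*K (d(K) = -7 + (5*K + 6) = -7 + (6 + 5*K) = -1 + 5*K)
E(F, T) = 4 (E(F, T) = -1 + 5*1 = -1 + 5 = 4)
Q(J) = -10 + J (Q(J) = J - 2*5 = J - 10 = -10 + J)
(E(-5, 1*6)*30)*Q(-4) = (4*30)*(-10 - 4) = 120*(-14) = -1680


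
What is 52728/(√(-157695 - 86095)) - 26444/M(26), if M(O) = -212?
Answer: 6611/53 - 26364*I*√243790/121895 ≈ 124.74 - 106.79*I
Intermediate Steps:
52728/(√(-157695 - 86095)) - 26444/M(26) = 52728/(√(-157695 - 86095)) - 26444/(-212) = 52728/(√(-243790)) - 26444*(-1/212) = 52728/((I*√243790)) + 6611/53 = 52728*(-I*√243790/243790) + 6611/53 = -26364*I*√243790/121895 + 6611/53 = 6611/53 - 26364*I*√243790/121895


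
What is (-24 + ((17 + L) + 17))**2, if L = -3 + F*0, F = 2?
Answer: 49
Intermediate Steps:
L = -3 (L = -3 + 2*0 = -3 + 0 = -3)
(-24 + ((17 + L) + 17))**2 = (-24 + ((17 - 3) + 17))**2 = (-24 + (14 + 17))**2 = (-24 + 31)**2 = 7**2 = 49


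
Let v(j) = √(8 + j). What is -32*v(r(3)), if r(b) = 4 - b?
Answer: -96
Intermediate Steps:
-32*v(r(3)) = -32*√(8 + (4 - 1*3)) = -32*√(8 + (4 - 3)) = -32*√(8 + 1) = -32*√9 = -32*3 = -96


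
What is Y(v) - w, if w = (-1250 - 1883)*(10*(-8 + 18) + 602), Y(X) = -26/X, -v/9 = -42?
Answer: 415680161/189 ≈ 2.1994e+6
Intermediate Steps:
v = 378 (v = -9*(-42) = 378)
w = -2199366 (w = -3133*(10*10 + 602) = -3133*(100 + 602) = -3133*702 = -2199366)
Y(v) - w = -26/378 - 1*(-2199366) = -26*1/378 + 2199366 = -13/189 + 2199366 = 415680161/189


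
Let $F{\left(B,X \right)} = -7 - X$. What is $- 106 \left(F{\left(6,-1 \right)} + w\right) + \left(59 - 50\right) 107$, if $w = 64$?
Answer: $-5185$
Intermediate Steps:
$- 106 \left(F{\left(6,-1 \right)} + w\right) + \left(59 - 50\right) 107 = - 106 \left(\left(-7 - -1\right) + 64\right) + \left(59 - 50\right) 107 = - 106 \left(\left(-7 + 1\right) + 64\right) + 9 \cdot 107 = - 106 \left(-6 + 64\right) + 963 = \left(-106\right) 58 + 963 = -6148 + 963 = -5185$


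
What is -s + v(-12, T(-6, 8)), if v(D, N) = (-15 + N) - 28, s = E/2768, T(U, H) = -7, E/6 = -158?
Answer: -34363/692 ≈ -49.658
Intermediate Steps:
E = -948 (E = 6*(-158) = -948)
s = -237/692 (s = -948/2768 = -948*1/2768 = -237/692 ≈ -0.34249)
v(D, N) = -43 + N
-s + v(-12, T(-6, 8)) = -1*(-237/692) + (-43 - 7) = 237/692 - 50 = -34363/692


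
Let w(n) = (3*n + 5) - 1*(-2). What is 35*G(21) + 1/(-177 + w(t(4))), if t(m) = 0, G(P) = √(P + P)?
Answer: -1/170 + 35*√42 ≈ 226.82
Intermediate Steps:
G(P) = √2*√P (G(P) = √(2*P) = √2*√P)
w(n) = 7 + 3*n (w(n) = (5 + 3*n) + 2 = 7 + 3*n)
35*G(21) + 1/(-177 + w(t(4))) = 35*(√2*√21) + 1/(-177 + (7 + 3*0)) = 35*√42 + 1/(-177 + (7 + 0)) = 35*√42 + 1/(-177 + 7) = 35*√42 + 1/(-170) = 35*√42 - 1/170 = -1/170 + 35*√42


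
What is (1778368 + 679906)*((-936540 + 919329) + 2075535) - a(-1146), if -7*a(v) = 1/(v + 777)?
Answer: 13069784654880407/2583 ≈ 5.0599e+12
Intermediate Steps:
a(v) = -1/(7*(777 + v)) (a(v) = -1/(7*(v + 777)) = -1/(7*(777 + v)))
(1778368 + 679906)*((-936540 + 919329) + 2075535) - a(-1146) = (1778368 + 679906)*((-936540 + 919329) + 2075535) - (-1)/(5439 + 7*(-1146)) = 2458274*(-17211 + 2075535) - (-1)/(5439 - 8022) = 2458274*2058324 - (-1)/(-2583) = 5059924372776 - (-1)*(-1)/2583 = 5059924372776 - 1*1/2583 = 5059924372776 - 1/2583 = 13069784654880407/2583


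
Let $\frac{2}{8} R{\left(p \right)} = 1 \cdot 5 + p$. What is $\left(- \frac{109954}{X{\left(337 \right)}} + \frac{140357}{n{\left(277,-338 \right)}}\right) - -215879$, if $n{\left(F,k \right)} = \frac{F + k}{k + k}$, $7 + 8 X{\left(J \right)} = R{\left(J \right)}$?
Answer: $\frac{147002325759}{83021} \approx 1.7707 \cdot 10^{6}$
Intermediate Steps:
$R{\left(p \right)} = 20 + 4 p$ ($R{\left(p \right)} = 4 \left(1 \cdot 5 + p\right) = 4 \left(5 + p\right) = 20 + 4 p$)
$X{\left(J \right)} = \frac{13}{8} + \frac{J}{2}$ ($X{\left(J \right)} = - \frac{7}{8} + \frac{20 + 4 J}{8} = - \frac{7}{8} + \left(\frac{5}{2} + \frac{J}{2}\right) = \frac{13}{8} + \frac{J}{2}$)
$n{\left(F,k \right)} = \frac{F + k}{2 k}$
$\left(- \frac{109954}{X{\left(337 \right)}} + \frac{140357}{n{\left(277,-338 \right)}}\right) - -215879 = \left(- \frac{109954}{\frac{13}{8} + \frac{1}{2} \cdot 337} + \frac{140357}{\frac{1}{2} \frac{1}{-338} \left(277 - 338\right)}\right) - -215879 = \left(- \frac{109954}{\frac{13}{8} + \frac{337}{2}} + \frac{140357}{\frac{1}{2} \left(- \frac{1}{338}\right) \left(-61\right)}\right) + 215879 = \left(- \frac{109954}{\frac{1361}{8}} + \frac{140357}{\frac{61}{676}}\right) + 215879 = \left(\left(-109954\right) \frac{8}{1361} + 140357 \cdot \frac{676}{61}\right) + 215879 = \left(- \frac{879632}{1361} + \frac{94881332}{61}\right) + 215879 = \frac{129079835300}{83021} + 215879 = \frac{147002325759}{83021}$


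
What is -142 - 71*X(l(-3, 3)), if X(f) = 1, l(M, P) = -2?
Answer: -213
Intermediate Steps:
-142 - 71*X(l(-3, 3)) = -142 - 71*1 = -142 - 71 = -213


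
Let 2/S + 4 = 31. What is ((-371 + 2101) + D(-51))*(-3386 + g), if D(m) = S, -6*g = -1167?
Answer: -149081348/27 ≈ -5.5215e+6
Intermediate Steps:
g = 389/2 (g = -⅙*(-1167) = 389/2 ≈ 194.50)
S = 2/27 (S = 2/(-4 + 31) = 2/27 ≈ 0.074074)
D(m) = 2/27
((-371 + 2101) + D(-51))*(-3386 + g) = ((-371 + 2101) + 2/27)*(-3386 + 389/2) = (1730 + 2/27)*(-6383/2) = (46712/27)*(-6383/2) = -149081348/27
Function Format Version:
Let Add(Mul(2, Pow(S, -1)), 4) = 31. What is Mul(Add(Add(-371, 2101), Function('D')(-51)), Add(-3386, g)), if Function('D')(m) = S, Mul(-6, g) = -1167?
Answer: Rational(-149081348, 27) ≈ -5.5215e+6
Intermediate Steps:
g = Rational(389, 2) (g = Mul(Rational(-1, 6), -1167) = Rational(389, 2) ≈ 194.50)
S = Rational(2, 27) (S = Mul(2, Pow(Add(-4, 31), -1)) = Mul(2, Pow(27, -1)) = Mul(2, Rational(1, 27)) = Rational(2, 27) ≈ 0.074074)
Function('D')(m) = Rational(2, 27)
Mul(Add(Add(-371, 2101), Function('D')(-51)), Add(-3386, g)) = Mul(Add(Add(-371, 2101), Rational(2, 27)), Add(-3386, Rational(389, 2))) = Mul(Add(1730, Rational(2, 27)), Rational(-6383, 2)) = Mul(Rational(46712, 27), Rational(-6383, 2)) = Rational(-149081348, 27)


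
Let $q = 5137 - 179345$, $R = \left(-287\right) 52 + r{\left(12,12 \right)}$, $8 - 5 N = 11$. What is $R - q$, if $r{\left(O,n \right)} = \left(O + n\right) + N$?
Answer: $\frac{796537}{5} \approx 1.5931 \cdot 10^{5}$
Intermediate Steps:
$N = - \frac{3}{5}$ ($N = \frac{8}{5} - \frac{11}{5} = - \frac{3}{5} \approx -0.6$)
$r{\left(O,n \right)} = - \frac{3}{5} + O + n$ ($r{\left(O,n \right)} = \left(O + n\right) - \frac{3}{5} = - \frac{3}{5} + O + n$)
$R = - \frac{74503}{5}$ ($R = \left(-287\right) 52 + \left(- \frac{3}{5} + 12 + 12\right) = -14924 + \frac{117}{5} = - \frac{74503}{5} \approx -14901.0$)
$q = -174208$ ($q = 5137 - 179345 = -174208$)
$R - q = - \frac{74503}{5} - -174208 = - \frac{74503}{5} + 174208 = \frac{796537}{5}$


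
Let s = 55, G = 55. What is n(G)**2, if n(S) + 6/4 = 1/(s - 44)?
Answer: 961/484 ≈ 1.9855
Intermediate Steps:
n(S) = -31/22 (n(S) = -3/2 + 1/(55 - 44) = -3/2 + 1/11 = -31/22)
n(G)**2 = (-31/22)**2 = 961/484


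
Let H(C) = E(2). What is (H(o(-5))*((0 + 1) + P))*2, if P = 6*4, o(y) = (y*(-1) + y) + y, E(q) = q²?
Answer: 200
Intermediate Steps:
o(y) = y (o(y) = (-y + y) + y = 0 + y = y)
H(C) = 4 (H(C) = 2² = 4)
P = 24
(H(o(-5))*((0 + 1) + P))*2 = (4*((0 + 1) + 24))*2 = (4*(1 + 24))*2 = (4*25)*2 = 100*2 = 200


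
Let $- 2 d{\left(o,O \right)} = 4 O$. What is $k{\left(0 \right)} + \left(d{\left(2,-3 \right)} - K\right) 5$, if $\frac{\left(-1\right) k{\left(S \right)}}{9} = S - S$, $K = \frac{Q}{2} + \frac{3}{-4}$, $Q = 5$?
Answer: $\frac{85}{4} \approx 21.25$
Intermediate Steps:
$d{\left(o,O \right)} = - 2 O$ ($d{\left(o,O \right)} = - \frac{4 O}{2} = - 2 O$)
$K = \frac{7}{4}$ ($K = \frac{5}{2} + \frac{3}{-4} = 5 \cdot \frac{1}{2} + 3 \left(- \frac{1}{4}\right) = \frac{5}{2} - \frac{3}{4} = \frac{7}{4} \approx 1.75$)
$k{\left(S \right)} = 0$ ($k{\left(S \right)} = - 9 \left(S - S\right) = \left(-9\right) 0 = 0$)
$k{\left(0 \right)} + \left(d{\left(2,-3 \right)} - K\right) 5 = 0 + \left(\left(-2\right) \left(-3\right) - \frac{7}{4}\right) 5 = 0 + \left(6 - \frac{7}{4}\right) 5 = 0 + \frac{17}{4} \cdot 5 = 0 + \frac{85}{4} = \frac{85}{4}$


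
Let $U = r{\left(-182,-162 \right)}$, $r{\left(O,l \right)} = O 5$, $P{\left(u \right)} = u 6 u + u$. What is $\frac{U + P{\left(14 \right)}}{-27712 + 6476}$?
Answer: $- \frac{70}{5309} \approx -0.013185$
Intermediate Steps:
$P{\left(u \right)} = u + 6 u^{2}$ ($P{\left(u \right)} = 6 u u + u = 6 u^{2} + u = u + 6 u^{2}$)
$r{\left(O,l \right)} = 5 O$
$U = -910$ ($U = 5 \left(-182\right) = -910$)
$\frac{U + P{\left(14 \right)}}{-27712 + 6476} = \frac{-910 + 14 \left(1 + 6 \cdot 14\right)}{-27712 + 6476} = \frac{-910 + 14 \left(1 + 84\right)}{-21236} = \left(-910 + 14 \cdot 85\right) \left(- \frac{1}{21236}\right) = \left(-910 + 1190\right) \left(- \frac{1}{21236}\right) = 280 \left(- \frac{1}{21236}\right) = - \frac{70}{5309}$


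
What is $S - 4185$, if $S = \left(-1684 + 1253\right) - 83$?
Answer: $-4699$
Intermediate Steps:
$S = -514$ ($S = -431 - 83 = -514$)
$S - 4185 = -514 - 4185 = -4699$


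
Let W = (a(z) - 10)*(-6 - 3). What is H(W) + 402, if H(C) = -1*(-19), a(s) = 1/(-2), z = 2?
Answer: 421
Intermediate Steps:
a(s) = -1/2
W = 189/2 (W = (-1/2 - 10)*(-6 - 3) = -21/2*(-9) = 189/2 ≈ 94.500)
H(C) = 19
H(W) + 402 = 19 + 402 = 421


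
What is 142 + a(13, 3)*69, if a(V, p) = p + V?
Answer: 1246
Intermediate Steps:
a(V, p) = V + p
142 + a(13, 3)*69 = 142 + (13 + 3)*69 = 142 + 16*69 = 142 + 1104 = 1246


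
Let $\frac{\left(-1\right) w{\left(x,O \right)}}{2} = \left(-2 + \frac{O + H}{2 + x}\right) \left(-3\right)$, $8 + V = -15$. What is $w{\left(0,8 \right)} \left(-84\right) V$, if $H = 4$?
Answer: $46368$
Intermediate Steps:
$V = -23$ ($V = -8 - 15 = -23$)
$w{\left(x,O \right)} = -12 + \frac{6 \left(4 + O\right)}{2 + x}$ ($w{\left(x,O \right)} = - 2 \left(-2 + \frac{O + 4}{2 + x}\right) \left(-3\right) = - 2 \left(-2 + \frac{4 + O}{2 + x}\right) \left(-3\right) = - 2 \left(6 - \frac{3 \left(4 + O\right)}{2 + x}\right) = -12 + \frac{6 \left(4 + O\right)}{2 + x}$)
$w{\left(0,8 \right)} \left(-84\right) V = \frac{6 \left(8 - 0\right)}{2 + 0} \left(-84\right) \left(-23\right) = \frac{6 \left(8 + 0\right)}{2} \left(-84\right) \left(-23\right) = 6 \cdot \frac{1}{2} \cdot 8 \left(-84\right) \left(-23\right) = 24 \left(-84\right) \left(-23\right) = \left(-2016\right) \left(-23\right) = 46368$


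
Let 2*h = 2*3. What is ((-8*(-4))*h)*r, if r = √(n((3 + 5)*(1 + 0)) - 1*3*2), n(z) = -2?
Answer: 192*I*√2 ≈ 271.53*I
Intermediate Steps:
h = 3 (h = (2*3)/2 = (½)*6 = 3)
r = 2*I*√2 (r = √(-2 - 1*3*2) = √(-2 - 3*2) = √(-2 - 6) = √(-8) = 2*I*√2 ≈ 2.8284*I)
((-8*(-4))*h)*r = (-8*(-4)*3)*(2*I*√2) = (32*3)*(2*I*√2) = 96*(2*I*√2) = 192*I*√2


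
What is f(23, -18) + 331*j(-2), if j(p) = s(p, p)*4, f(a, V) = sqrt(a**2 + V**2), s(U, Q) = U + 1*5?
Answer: 3972 + sqrt(853) ≈ 4001.2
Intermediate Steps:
s(U, Q) = 5 + U (s(U, Q) = U + 5 = 5 + U)
f(a, V) = sqrt(V**2 + a**2)
j(p) = 20 + 4*p (j(p) = (5 + p)*4 = 20 + 4*p)
f(23, -18) + 331*j(-2) = sqrt((-18)**2 + 23**2) + 331*(20 + 4*(-2)) = sqrt(324 + 529) + 331*(20 - 8) = sqrt(853) + 331*12 = sqrt(853) + 3972 = 3972 + sqrt(853)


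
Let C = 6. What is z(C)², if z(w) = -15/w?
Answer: 25/4 ≈ 6.2500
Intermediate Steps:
z(C)² = (-15/6)² = (-15*⅙)² = (-5/2)² = 25/4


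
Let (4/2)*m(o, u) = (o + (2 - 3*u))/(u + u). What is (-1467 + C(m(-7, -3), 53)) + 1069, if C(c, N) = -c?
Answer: -1193/3 ≈ -397.67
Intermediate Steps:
m(o, u) = (2 + o - 3*u)/(4*u) (m(o, u) = ((o + (2 - 3*u))/(u + u))/2 = ((2 + o - 3*u)/((2*u)))/2 = ((2 + o - 3*u)*(1/(2*u)))/2 = ((2 + o - 3*u)/(2*u))/2 = (2 + o - 3*u)/(4*u))
(-1467 + C(m(-7, -3), 53)) + 1069 = (-1467 - (2 - 7 - 3*(-3))/(4*(-3))) + 1069 = (-1467 - (-1)*(2 - 7 + 9)/(4*3)) + 1069 = (-1467 - (-1)*4/(4*3)) + 1069 = (-1467 - 1*(-1/3)) + 1069 = (-1467 + 1/3) + 1069 = -4400/3 + 1069 = -1193/3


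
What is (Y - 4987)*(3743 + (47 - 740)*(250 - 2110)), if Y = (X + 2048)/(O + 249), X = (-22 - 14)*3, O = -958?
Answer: -4573295889729/709 ≈ -6.4503e+9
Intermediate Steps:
X = -108 (X = -36*3 = -108)
Y = -1940/709 (Y = (-108 + 2048)/(-958 + 249) = 1940/(-709) = 1940*(-1/709) = -1940/709 ≈ -2.7362)
(Y - 4987)*(3743 + (47 - 740)*(250 - 2110)) = (-1940/709 - 4987)*(3743 + (47 - 740)*(250 - 2110)) = -3537723*(3743 - 693*(-1860))/709 = -3537723*(3743 + 1288980)/709 = -3537723/709*1292723 = -4573295889729/709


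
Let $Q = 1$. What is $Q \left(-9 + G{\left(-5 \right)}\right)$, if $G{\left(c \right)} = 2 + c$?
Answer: $-12$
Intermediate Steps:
$Q \left(-9 + G{\left(-5 \right)}\right) = 1 \left(-9 + \left(2 - 5\right)\right) = 1 \left(-9 - 3\right) = 1 \left(-12\right) = -12$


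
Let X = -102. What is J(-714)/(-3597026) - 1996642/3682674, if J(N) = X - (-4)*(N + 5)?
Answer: -1792788372620/3311668531881 ≈ -0.54136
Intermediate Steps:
J(N) = -82 + 4*N (J(N) = -102 - (-4)*(N + 5) = -102 - (-4)*(5 + N) = -102 - (-20 - 4*N) = -102 + (20 + 4*N) = -82 + 4*N)
J(-714)/(-3597026) - 1996642/3682674 = (-82 + 4*(-714))/(-3597026) - 1996642/3682674 = (-82 - 2856)*(-1/3597026) - 1996642*1/3682674 = -2938*(-1/3597026) - 998321/1841337 = 1469/1798513 - 998321/1841337 = -1792788372620/3311668531881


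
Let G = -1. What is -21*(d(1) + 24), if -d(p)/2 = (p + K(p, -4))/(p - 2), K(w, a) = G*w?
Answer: -504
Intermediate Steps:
K(w, a) = -w
d(p) = 0 (d(p) = -2*(p - p)/(p - 2) = -0/(-2 + p) = -2*0 = 0)
-21*(d(1) + 24) = -21*(0 + 24) = -21*24 = -504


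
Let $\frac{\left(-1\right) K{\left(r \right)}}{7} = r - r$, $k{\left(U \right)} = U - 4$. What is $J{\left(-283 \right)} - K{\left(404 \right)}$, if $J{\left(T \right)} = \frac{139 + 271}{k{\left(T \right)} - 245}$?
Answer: $- \frac{205}{266} \approx -0.77068$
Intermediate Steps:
$k{\left(U \right)} = -4 + U$
$K{\left(r \right)} = 0$ ($K{\left(r \right)} = - 7 \left(r - r\right) = \left(-7\right) 0 = 0$)
$J{\left(T \right)} = \frac{410}{-249 + T}$ ($J{\left(T \right)} = \frac{139 + 271}{\left(-4 + T\right) - 245} = \frac{410}{-249 + T}$)
$J{\left(-283 \right)} - K{\left(404 \right)} = \frac{410}{-249 - 283} - 0 = \frac{410}{-532} + 0 = 410 \left(- \frac{1}{532}\right) + 0 = - \frac{205}{266} + 0 = - \frac{205}{266}$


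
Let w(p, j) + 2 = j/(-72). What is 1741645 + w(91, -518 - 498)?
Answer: 15674914/9 ≈ 1.7417e+6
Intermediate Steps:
w(p, j) = -2 - j/72 (w(p, j) = -2 + j/(-72) = -2 + j*(-1/72) = -2 - j/72)
1741645 + w(91, -518 - 498) = 1741645 + (-2 - (-518 - 498)/72) = 1741645 + (-2 - 1/72*(-1016)) = 1741645 + (-2 + 127/9) = 1741645 + 109/9 = 15674914/9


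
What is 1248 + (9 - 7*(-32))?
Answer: 1481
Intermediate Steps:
1248 + (9 - 7*(-32)) = 1248 + (9 + 224) = 1248 + 233 = 1481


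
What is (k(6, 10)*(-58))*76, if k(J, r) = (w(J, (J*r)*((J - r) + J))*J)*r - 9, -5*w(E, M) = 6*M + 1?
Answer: 38177688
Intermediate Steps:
w(E, M) = -⅕ - 6*M/5 (w(E, M) = -(6*M + 1)/5 = -(1 + 6*M)/5 = -⅕ - 6*M/5)
k(J, r) = -9 + J*r*(-⅕ - 6*J*r*(-r + 2*J)/5) (k(J, r) = ((-⅕ - 6*J*r*((J - r) + J)/5)*J)*r - 9 = ((-⅕ - 6*J*r*(-r + 2*J)/5)*J)*r - 9 = (J*(-⅕ - 6*J*r*(-r + 2*J)/5))*r - 9 = J*r*(-⅕ - 6*J*r*(-r + 2*J)/5) - 9 = -9 + J*r*(-⅕ - 6*J*r*(-r + 2*J)/5))
(k(6, 10)*(-58))*76 = ((-9 - ⅕*6*10*(1 + 6*6*10*(-1*10 + 2*6)))*(-58))*76 = ((-9 - ⅕*6*10*(1 + 6*6*10*(-10 + 12)))*(-58))*76 = ((-9 - ⅕*6*10*(1 + 6*6*10*2))*(-58))*76 = ((-9 - ⅕*6*10*(1 + 720))*(-58))*76 = ((-9 - ⅕*6*10*721)*(-58))*76 = ((-9 - 8652)*(-58))*76 = -8661*(-58)*76 = 502338*76 = 38177688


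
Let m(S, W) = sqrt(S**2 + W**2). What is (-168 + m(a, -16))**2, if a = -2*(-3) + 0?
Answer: 28516 - 672*sqrt(73) ≈ 22774.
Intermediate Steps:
a = 6 (a = 6 + 0 = 6)
(-168 + m(a, -16))**2 = (-168 + sqrt(6**2 + (-16)**2))**2 = (-168 + sqrt(36 + 256))**2 = (-168 + sqrt(292))**2 = (-168 + 2*sqrt(73))**2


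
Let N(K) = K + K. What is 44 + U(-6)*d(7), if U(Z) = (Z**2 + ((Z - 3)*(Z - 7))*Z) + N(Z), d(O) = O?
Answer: -4702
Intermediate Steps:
N(K) = 2*K
U(Z) = Z**2 + 2*Z + Z*(-7 + Z)*(-3 + Z) (U(Z) = (Z**2 + ((Z - 3)*(Z - 7))*Z) + 2*Z = (Z**2 + ((-3 + Z)*(-7 + Z))*Z) + 2*Z = (Z**2 + ((-7 + Z)*(-3 + Z))*Z) + 2*Z = (Z**2 + Z*(-7 + Z)*(-3 + Z)) + 2*Z = Z**2 + 2*Z + Z*(-7 + Z)*(-3 + Z))
44 + U(-6)*d(7) = 44 - 6*(23 + (-6)**2 - 9*(-6))*7 = 44 - 6*(23 + 36 + 54)*7 = 44 - 6*113*7 = 44 - 678*7 = 44 - 4746 = -4702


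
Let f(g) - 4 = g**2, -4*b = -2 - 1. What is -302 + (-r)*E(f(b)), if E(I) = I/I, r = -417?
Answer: 115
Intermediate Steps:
b = 3/4 (b = -(-2 - 1)/4 = -1/4*(-3) = 3/4 ≈ 0.75000)
f(g) = 4 + g**2
E(I) = 1
-302 + (-r)*E(f(b)) = -302 - 1*(-417)*1 = -302 + 417*1 = -302 + 417 = 115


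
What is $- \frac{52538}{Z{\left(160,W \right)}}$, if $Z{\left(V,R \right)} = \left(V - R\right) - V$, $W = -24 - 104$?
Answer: $- \frac{26269}{64} \approx -410.45$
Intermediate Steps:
$W = -128$
$Z{\left(V,R \right)} = - R$
$- \frac{52538}{Z{\left(160,W \right)}} = - \frac{52538}{\left(-1\right) \left(-128\right)} = - \frac{52538}{128} = \left(-52538\right) \frac{1}{128} = - \frac{26269}{64}$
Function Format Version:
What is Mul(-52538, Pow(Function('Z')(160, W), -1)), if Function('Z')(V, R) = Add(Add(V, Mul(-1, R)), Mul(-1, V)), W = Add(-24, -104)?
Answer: Rational(-26269, 64) ≈ -410.45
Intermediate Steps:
W = -128
Function('Z')(V, R) = Mul(-1, R)
Mul(-52538, Pow(Function('Z')(160, W), -1)) = Mul(-52538, Pow(Mul(-1, -128), -1)) = Mul(-52538, Pow(128, -1)) = Mul(-52538, Rational(1, 128)) = Rational(-26269, 64)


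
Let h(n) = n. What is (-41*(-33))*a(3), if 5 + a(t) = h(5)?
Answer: 0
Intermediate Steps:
a(t) = 0 (a(t) = -5 + 5 = 0)
(-41*(-33))*a(3) = -41*(-33)*0 = 1353*0 = 0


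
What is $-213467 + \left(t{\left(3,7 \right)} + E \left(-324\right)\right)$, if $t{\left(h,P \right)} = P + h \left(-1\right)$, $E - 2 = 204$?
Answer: $-280207$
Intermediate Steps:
$E = 206$ ($E = 2 + 204 = 206$)
$t{\left(h,P \right)} = P - h$
$-213467 + \left(t{\left(3,7 \right)} + E \left(-324\right)\right) = -213467 + \left(\left(7 - 3\right) + 206 \left(-324\right)\right) = -213467 + \left(\left(7 - 3\right) - 66744\right) = -213467 + \left(4 - 66744\right) = -213467 - 66740 = -280207$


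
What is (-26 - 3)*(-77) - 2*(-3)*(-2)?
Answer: 2221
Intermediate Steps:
(-26 - 3)*(-77) - 2*(-3)*(-2) = -29*(-77) + 6*(-2) = 2233 - 12 = 2221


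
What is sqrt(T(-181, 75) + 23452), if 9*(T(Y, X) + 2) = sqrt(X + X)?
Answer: sqrt(211050 + 5*sqrt(6))/3 ≈ 153.14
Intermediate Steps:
T(Y, X) = -2 + sqrt(2)*sqrt(X)/9 (T(Y, X) = -2 + sqrt(X + X)/9 = -2 + sqrt(2*X)/9 = -2 + (sqrt(2)*sqrt(X))/9 = -2 + sqrt(2)*sqrt(X)/9)
sqrt(T(-181, 75) + 23452) = sqrt((-2 + sqrt(2)*sqrt(75)/9) + 23452) = sqrt((-2 + sqrt(2)*(5*sqrt(3))/9) + 23452) = sqrt((-2 + 5*sqrt(6)/9) + 23452) = sqrt(23450 + 5*sqrt(6)/9)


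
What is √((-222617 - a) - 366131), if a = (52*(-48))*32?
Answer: 2*I*√127219 ≈ 713.36*I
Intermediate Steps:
a = -79872 (a = -2496*32 = -79872)
√((-222617 - a) - 366131) = √((-222617 - 1*(-79872)) - 366131) = √((-222617 + 79872) - 366131) = √(-142745 - 366131) = √(-508876) = 2*I*√127219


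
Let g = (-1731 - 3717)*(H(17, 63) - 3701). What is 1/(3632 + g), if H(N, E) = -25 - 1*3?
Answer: 1/20319224 ≈ 4.9214e-8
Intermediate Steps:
H(N, E) = -28 (H(N, E) = -25 - 3 = -28)
g = 20315592 (g = (-1731 - 3717)*(-28 - 3701) = -5448*(-3729) = 20315592)
1/(3632 + g) = 1/(3632 + 20315592) = 1/20319224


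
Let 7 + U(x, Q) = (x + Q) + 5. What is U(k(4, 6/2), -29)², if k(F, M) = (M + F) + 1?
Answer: 529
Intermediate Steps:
k(F, M) = 1 + F + M (k(F, M) = (F + M) + 1 = 1 + F + M)
U(x, Q) = -2 + Q + x (U(x, Q) = -7 + ((x + Q) + 5) = -7 + ((Q + x) + 5) = -7 + (5 + Q + x) = -2 + Q + x)
U(k(4, 6/2), -29)² = (-2 - 29 + (1 + 4 + 6/2))² = (-2 - 29 + (1 + 4 + 6*(½)))² = (-2 - 29 + (1 + 4 + 3))² = (-2 - 29 + 8)² = (-23)² = 529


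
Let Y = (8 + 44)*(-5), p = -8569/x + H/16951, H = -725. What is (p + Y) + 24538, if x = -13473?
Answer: 5544765105988/228380823 ≈ 24279.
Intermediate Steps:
p = 135485194/228380823 (p = -8569/(-13473) - 725/16951 = -8569*(-1/13473) - 725*1/16951 = 8569/13473 - 725/16951 = 135485194/228380823 ≈ 0.59324)
Y = -260 (Y = 52*(-5) = -260)
(p + Y) + 24538 = (135485194/228380823 - 260) + 24538 = -59243528786/228380823 + 24538 = 5544765105988/228380823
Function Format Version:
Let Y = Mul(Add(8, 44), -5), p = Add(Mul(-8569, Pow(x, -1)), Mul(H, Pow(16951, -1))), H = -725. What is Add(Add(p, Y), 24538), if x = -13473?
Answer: Rational(5544765105988, 228380823) ≈ 24279.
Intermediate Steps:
p = Rational(135485194, 228380823) (p = Add(Mul(-8569, Pow(-13473, -1)), Mul(-725, Pow(16951, -1))) = Add(Mul(-8569, Rational(-1, 13473)), Mul(-725, Rational(1, 16951))) = Add(Rational(8569, 13473), Rational(-725, 16951)) = Rational(135485194, 228380823) ≈ 0.59324)
Y = -260 (Y = Mul(52, -5) = -260)
Add(Add(p, Y), 24538) = Add(Add(Rational(135485194, 228380823), -260), 24538) = Add(Rational(-59243528786, 228380823), 24538) = Rational(5544765105988, 228380823)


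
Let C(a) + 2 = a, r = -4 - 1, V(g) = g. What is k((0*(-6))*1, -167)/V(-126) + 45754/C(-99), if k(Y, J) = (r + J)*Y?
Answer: -45754/101 ≈ -453.01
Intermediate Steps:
r = -5
C(a) = -2 + a
k(Y, J) = Y*(-5 + J) (k(Y, J) = (-5 + J)*Y = Y*(-5 + J))
k((0*(-6))*1, -167)/V(-126) + 45754/C(-99) = (((0*(-6))*1)*(-5 - 167))/(-126) + 45754/(-2 - 99) = ((0*1)*(-172))*(-1/126) + 45754/(-101) = (0*(-172))*(-1/126) + 45754*(-1/101) = 0*(-1/126) - 45754/101 = 0 - 45754/101 = -45754/101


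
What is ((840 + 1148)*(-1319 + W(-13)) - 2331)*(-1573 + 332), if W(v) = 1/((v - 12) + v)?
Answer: 61884389791/19 ≈ 3.2571e+9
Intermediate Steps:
W(v) = 1/(-12 + 2*v) (W(v) = 1/((-12 + v) + v) = 1/(-12 + 2*v))
((840 + 1148)*(-1319 + W(-13)) - 2331)*(-1573 + 332) = ((840 + 1148)*(-1319 + 1/(2*(-6 - 13))) - 2331)*(-1573 + 332) = (1988*(-1319 + (½)/(-19)) - 2331)*(-1241) = (1988*(-1319 + (½)*(-1/19)) - 2331)*(-1241) = (1988*(-1319 - 1/38) - 2331)*(-1241) = (1988*(-50123/38) - 2331)*(-1241) = (-49822262/19 - 2331)*(-1241) = -49866551/19*(-1241) = 61884389791/19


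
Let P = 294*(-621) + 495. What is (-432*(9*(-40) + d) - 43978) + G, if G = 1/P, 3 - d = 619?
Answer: 68762862665/182079 ≈ 3.7765e+5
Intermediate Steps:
P = -182079 (P = -182574 + 495 = -182079)
d = -616 (d = 3 - 1*619 = 3 - 619 = -616)
G = -1/182079 (G = 1/(-182079) = -1/182079 ≈ -5.4921e-6)
(-432*(9*(-40) + d) - 43978) + G = (-432*(9*(-40) - 616) - 43978) - 1/182079 = (-432*(-360 - 616) - 43978) - 1/182079 = (-432*(-976) - 43978) - 1/182079 = (421632 - 43978) - 1/182079 = 377654 - 1/182079 = 68762862665/182079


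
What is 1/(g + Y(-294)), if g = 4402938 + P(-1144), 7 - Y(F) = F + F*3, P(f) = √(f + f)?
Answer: 4404121/19396281784929 - 4*I*√143/19396281784929 ≈ 2.2706e-7 - 2.4661e-12*I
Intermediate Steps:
P(f) = √2*√f (P(f) = √(2*f) = √2*√f)
Y(F) = 7 - 4*F (Y(F) = 7 - (F + F*3) = 7 - (F + 3*F) = 7 - 4*F)
g = 4402938 + 4*I*√143 (g = 4402938 + √2*√(-1144) = 4402938 + √2*(2*I*√286) = 4402938 + 4*I*√143 ≈ 4.4029e+6 + 47.833*I)
1/(g + Y(-294)) = 1/((4402938 + 4*I*√143) + (7 - 4*(-294))) = 1/((4402938 + 4*I*√143) + (7 + 1176)) = 1/((4402938 + 4*I*√143) + 1183) = 1/(4404121 + 4*I*√143)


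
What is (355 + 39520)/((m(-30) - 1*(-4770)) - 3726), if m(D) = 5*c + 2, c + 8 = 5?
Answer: 39875/1031 ≈ 38.676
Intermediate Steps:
c = -3 (c = -8 + 5 = -3)
m(D) = -13 (m(D) = 5*(-3) + 2 = -15 + 2 = -13)
(355 + 39520)/((m(-30) - 1*(-4770)) - 3726) = (355 + 39520)/((-13 - 1*(-4770)) - 3726) = 39875/((-13 + 4770) - 3726) = 39875/(4757 - 3726) = 39875/1031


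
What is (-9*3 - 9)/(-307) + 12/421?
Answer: 18840/129247 ≈ 0.14577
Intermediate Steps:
(-9*3 - 9)/(-307) + 12/421 = (-27 - 9)*(-1/307) + 12*(1/421) = -36*(-1/307) + 12/421 = 36/307 + 12/421 = 18840/129247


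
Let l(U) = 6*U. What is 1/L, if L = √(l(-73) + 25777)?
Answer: √25339/25339 ≈ 0.0062821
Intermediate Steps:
L = √25339 (L = √(6*(-73) + 25777) = √(-438 + 25777) = √25339 ≈ 159.18)
1/L = 1/(√25339) = √25339/25339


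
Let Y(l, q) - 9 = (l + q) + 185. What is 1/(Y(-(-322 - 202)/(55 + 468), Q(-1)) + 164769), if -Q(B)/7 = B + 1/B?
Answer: 523/86283495 ≈ 6.0614e-6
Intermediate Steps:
Q(B) = -7*B - 7/B (Q(B) = -7*(B + 1/B) = -7*B - 7/B)
Y(l, q) = 194 + l + q (Y(l, q) = 9 + ((l + q) + 185) = 9 + (185 + l + q) = 194 + l + q)
1/(Y(-(-322 - 202)/(55 + 468), Q(-1)) + 164769) = 1/((194 - (-322 - 202)/(55 + 468) + (-7*(-1) - 7/(-1))) + 164769) = 1/((194 - (-524)/523 + (7 - 7*(-1))) + 164769) = 1/((194 - (-524)/523 + (7 + 7)) + 164769) = 1/((194 - 1*(-524/523) + 14) + 164769) = 1/((194 + 524/523 + 14) + 164769) = 1/(109308/523 + 164769) = 1/(86283495/523) = 523/86283495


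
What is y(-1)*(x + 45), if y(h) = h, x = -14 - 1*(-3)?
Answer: -34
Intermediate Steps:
x = -11 (x = -14 + 3 = -11)
y(-1)*(x + 45) = -(-11 + 45) = -1*34 = -34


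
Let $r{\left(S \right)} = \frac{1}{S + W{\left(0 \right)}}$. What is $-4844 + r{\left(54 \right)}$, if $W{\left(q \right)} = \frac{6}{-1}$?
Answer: $- \frac{232511}{48} \approx -4844.0$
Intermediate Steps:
$W{\left(q \right)} = -6$ ($W{\left(q \right)} = 6 \left(-1\right) = -6$)
$r{\left(S \right)} = \frac{1}{-6 + S}$ ($r{\left(S \right)} = \frac{1}{S - 6} = \frac{1}{-6 + S}$)
$-4844 + r{\left(54 \right)} = -4844 + \frac{1}{-6 + 54} = -4844 + \frac{1}{48} = - \frac{232511}{48}$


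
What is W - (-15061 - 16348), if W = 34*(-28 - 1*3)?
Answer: 30355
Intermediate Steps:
W = -1054 (W = 34*(-28 - 3) = 34*(-31) = -1054)
W - (-15061 - 16348) = -1054 - (-15061 - 16348) = -1054 - 1*(-31409) = -1054 + 31409 = 30355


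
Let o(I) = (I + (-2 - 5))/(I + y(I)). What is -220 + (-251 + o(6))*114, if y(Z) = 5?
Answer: -317288/11 ≈ -28844.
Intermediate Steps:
o(I) = (-7 + I)/(5 + I) (o(I) = (I + (-2 - 5))/(I + 5) = (I - 7)/(5 + I) = (-7 + I)/(5 + I))
-220 + (-251 + o(6))*114 = -220 + (-251 + (-7 + 6)/(5 + 6))*114 = -220 + (-251 - 1/11)*114 = -220 - 2762/11*114 = -220 - 314868/11 = -317288/11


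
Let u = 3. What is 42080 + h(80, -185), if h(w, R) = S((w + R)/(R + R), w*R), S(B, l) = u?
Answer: 42083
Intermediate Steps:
S(B, l) = 3
h(w, R) = 3
42080 + h(80, -185) = 42080 + 3 = 42083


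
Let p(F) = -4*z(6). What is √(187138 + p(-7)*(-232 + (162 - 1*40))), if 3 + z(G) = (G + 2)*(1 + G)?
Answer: √210458 ≈ 458.76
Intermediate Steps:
z(G) = -3 + (1 + G)*(2 + G) (z(G) = -3 + (G + 2)*(1 + G) = -3 + (2 + G)*(1 + G) = -3 + (1 + G)*(2 + G))
p(F) = -212 (p(F) = -4*(-1 + 6² + 3*6) = -4*(-1 + 36 + 18) = -4*53 = -212)
√(187138 + p(-7)*(-232 + (162 - 1*40))) = √(187138 - 212*(-232 + (162 - 1*40))) = √(187138 - 212*(-232 + (162 - 40))) = √(187138 - 212*(-232 + 122)) = √(187138 - 212*(-110)) = √(187138 + 23320) = √210458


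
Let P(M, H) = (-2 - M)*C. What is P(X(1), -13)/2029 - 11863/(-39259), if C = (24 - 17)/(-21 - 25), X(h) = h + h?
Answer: 554160247/1832099753 ≈ 0.30247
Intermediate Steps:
X(h) = 2*h
C = -7/46 (C = 7/(-46) = 7*(-1/46) = -7/46 ≈ -0.15217)
P(M, H) = 7/23 + 7*M/46 (P(M, H) = (-2 - M)*(-7/46) = 7/23 + 7*M/46)
P(X(1), -13)/2029 - 11863/(-39259) = (7/23 + 7*(2*1)/46)/2029 - 11863/(-39259) = (7/23 + (7/46)*2)*(1/2029) - 11863*(-1/39259) = (7/23 + 7/23)*(1/2029) + 11863/39259 = (14/23)*(1/2029) + 11863/39259 = 14/46667 + 11863/39259 = 554160247/1832099753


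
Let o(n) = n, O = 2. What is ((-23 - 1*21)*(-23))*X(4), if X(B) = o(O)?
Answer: 2024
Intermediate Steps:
X(B) = 2
((-23 - 1*21)*(-23))*X(4) = ((-23 - 1*21)*(-23))*2 = ((-23 - 21)*(-23))*2 = -44*(-23)*2 = 1012*2 = 2024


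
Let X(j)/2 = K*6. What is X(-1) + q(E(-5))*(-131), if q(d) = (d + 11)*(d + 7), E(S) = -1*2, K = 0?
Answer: -5895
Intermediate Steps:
E(S) = -2
X(j) = 0 (X(j) = 2*(0*6) = 2*0 = 0)
q(d) = (7 + d)*(11 + d) (q(d) = (11 + d)*(7 + d) = (7 + d)*(11 + d))
X(-1) + q(E(-5))*(-131) = 0 + (77 + (-2)**2 + 18*(-2))*(-131) = 0 + (77 + 4 - 36)*(-131) = 0 + 45*(-131) = 0 - 5895 = -5895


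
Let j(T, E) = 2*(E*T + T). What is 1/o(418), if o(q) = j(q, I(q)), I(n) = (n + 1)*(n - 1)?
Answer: 1/146069264 ≈ 6.8461e-9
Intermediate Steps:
I(n) = (1 + n)*(-1 + n)
j(T, E) = 2*T + 2*E*T (j(T, E) = 2*(T + E*T) = 2*T + 2*E*T)
o(q) = 2*q³ (o(q) = 2*q*(1 + (-1 + q²)) = 2*q*q² = 2*q³)
1/o(418) = 1/(2*418³) = 1/(2*73034632) = 1/146069264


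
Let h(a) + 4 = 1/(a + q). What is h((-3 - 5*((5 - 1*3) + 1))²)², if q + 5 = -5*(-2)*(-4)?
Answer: 1243225/77841 ≈ 15.971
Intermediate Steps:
q = -45 (q = -5 - 5*(-2)*(-4) = -5 + 10*(-4) = -5 - 40 = -45)
h(a) = -4 + 1/(-45 + a) (h(a) = -4 + 1/(a - 45) = -4 + 1/(-45 + a))
h((-3 - 5*((5 - 1*3) + 1))²)² = ((181 - 4*(-3 - 5*((5 - 1*3) + 1))²)/(-45 + (-3 - 5*((5 - 1*3) + 1))²))² = ((181 - 4*(-3 - 5*((5 - 3) + 1))²)/(-45 + (-3 - 5*((5 - 3) + 1))²))² = ((181 - 4*(-3 - 5*(2 + 1))²)/(-45 + (-3 - 5*(2 + 1))²))² = ((181 - 4*(-3 - 5*3)²)/(-45 + (-3 - 5*3)²))² = ((181 - 4*(-3 - 1*15)²)/(-45 + (-3 - 1*15)²))² = ((181 - 4*(-3 - 15)²)/(-45 + (-3 - 15)²))² = ((181 - 4*(-18)²)/(-45 + (-18)²))² = ((181 - 4*324)/(-45 + 324))² = ((181 - 1296)/279)² = ((1/279)*(-1115))² = (-1115/279)² = 1243225/77841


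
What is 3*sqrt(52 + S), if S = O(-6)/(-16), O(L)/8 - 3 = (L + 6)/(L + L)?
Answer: 3*sqrt(202)/2 ≈ 21.319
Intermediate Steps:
O(L) = 24 + 4*(6 + L)/L (O(L) = 24 + 8*((L + 6)/(L + L)) = 24 + 8*((6 + L)/((2*L))) = 24 + 8*((6 + L)*(1/(2*L))) = 24 + 8*((6 + L)/(2*L)) = 24 + 4*(6 + L)/L)
S = -3/2 (S = (28 + 24/(-6))/(-16) = (28 + 24*(-1/6))*(-1/16) = (28 - 4)*(-1/16) = 24*(-1/16) = -3/2 ≈ -1.5000)
3*sqrt(52 + S) = 3*sqrt(52 - 3/2) = 3*sqrt(101/2) = 3*(sqrt(202)/2) = 3*sqrt(202)/2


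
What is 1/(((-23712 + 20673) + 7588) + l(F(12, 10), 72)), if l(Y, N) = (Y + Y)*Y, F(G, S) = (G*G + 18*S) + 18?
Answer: 1/238477 ≈ 4.1933e-6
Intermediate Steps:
F(G, S) = 18 + G**2 + 18*S (F(G, S) = (G**2 + 18*S) + 18 = 18 + G**2 + 18*S)
l(Y, N) = 2*Y**2 (l(Y, N) = (2*Y)*Y = 2*Y**2)
1/(((-23712 + 20673) + 7588) + l(F(12, 10), 72)) = 1/(((-23712 + 20673) + 7588) + 2*(18 + 12**2 + 18*10)**2) = 1/((-3039 + 7588) + 2*(18 + 144 + 180)**2) = 1/(4549 + 2*342**2) = 1/(4549 + 2*116964) = 1/(4549 + 233928) = 1/238477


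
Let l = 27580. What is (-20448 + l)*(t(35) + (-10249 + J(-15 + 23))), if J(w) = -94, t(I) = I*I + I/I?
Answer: -65022444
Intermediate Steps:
t(I) = 1 + I² (t(I) = I² + 1 = 1 + I²)
(-20448 + l)*(t(35) + (-10249 + J(-15 + 23))) = (-20448 + 27580)*((1 + 35²) + (-10249 - 94)) = 7132*((1 + 1225) - 10343) = 7132*(1226 - 10343) = 7132*(-9117) = -65022444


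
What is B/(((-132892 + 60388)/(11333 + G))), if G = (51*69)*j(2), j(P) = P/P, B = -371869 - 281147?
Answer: 404108068/3021 ≈ 1.3377e+5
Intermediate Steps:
B = -653016
j(P) = 1
G = 3519 (G = (51*69)*1 = 3519*1 = 3519)
B/(((-132892 + 60388)/(11333 + G))) = -653016*(11333 + 3519)/(-132892 + 60388) = -653016/((-72504/14852)) = -653016/((-72504*1/14852)) = -653016/(-18126/3713) = -653016*(-3713/18126) = 404108068/3021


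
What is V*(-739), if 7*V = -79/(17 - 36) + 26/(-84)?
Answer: -2269469/5586 ≈ -406.28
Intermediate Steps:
V = 3071/5586 (V = (-79/(17 - 36) + 26/(-84))/7 = (-79/(-19) + 26*(-1/84))/7 = (-79*(-1/19) - 13/42)/7 = (79/19 - 13/42)/7 = (⅐)*(3071/798) = 3071/5586 ≈ 0.54977)
V*(-739) = (3071/5586)*(-739) = -2269469/5586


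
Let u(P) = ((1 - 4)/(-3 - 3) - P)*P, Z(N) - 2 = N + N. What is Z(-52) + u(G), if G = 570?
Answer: -324717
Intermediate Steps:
Z(N) = 2 + 2*N (Z(N) = 2 + (N + N) = 2 + 2*N)
u(P) = P*(½ - P) (u(P) = (-3/(-6) - P)*P = (-3*(-⅙) - P)*P = (½ - P)*P = P*(½ - P))
Z(-52) + u(G) = (2 + 2*(-52)) + 570*(½ - 1*570) = (2 - 104) + 570*(½ - 570) = -102 + 570*(-1139/2) = -102 - 324615 = -324717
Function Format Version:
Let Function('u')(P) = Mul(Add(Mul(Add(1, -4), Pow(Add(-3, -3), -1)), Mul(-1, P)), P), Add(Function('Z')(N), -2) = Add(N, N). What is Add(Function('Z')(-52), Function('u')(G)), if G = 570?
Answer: -324717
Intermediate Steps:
Function('Z')(N) = Add(2, Mul(2, N)) (Function('Z')(N) = Add(2, Add(N, N)) = Add(2, Mul(2, N)))
Function('u')(P) = Mul(P, Add(Rational(1, 2), Mul(-1, P))) (Function('u')(P) = Mul(Add(Mul(-3, Pow(-6, -1)), Mul(-1, P)), P) = Mul(Add(Mul(-3, Rational(-1, 6)), Mul(-1, P)), P) = Mul(Add(Rational(1, 2), Mul(-1, P)), P) = Mul(P, Add(Rational(1, 2), Mul(-1, P))))
Add(Function('Z')(-52), Function('u')(G)) = Add(Add(2, Mul(2, -52)), Mul(570, Add(Rational(1, 2), Mul(-1, 570)))) = Add(Add(2, -104), Mul(570, Add(Rational(1, 2), -570))) = Add(-102, Mul(570, Rational(-1139, 2))) = Add(-102, -324615) = -324717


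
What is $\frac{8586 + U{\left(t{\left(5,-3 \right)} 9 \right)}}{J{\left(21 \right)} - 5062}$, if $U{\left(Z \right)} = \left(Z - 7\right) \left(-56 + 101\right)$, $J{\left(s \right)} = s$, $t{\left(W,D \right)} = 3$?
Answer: $- \frac{9486}{5041} \approx -1.8818$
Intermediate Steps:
$U{\left(Z \right)} = -315 + 45 Z$ ($U{\left(Z \right)} = \left(-7 + Z\right) 45 = -315 + 45 Z$)
$\frac{8586 + U{\left(t{\left(5,-3 \right)} 9 \right)}}{J{\left(21 \right)} - 5062} = \frac{8586 - \left(315 - 45 \cdot 3 \cdot 9\right)}{21 - 5062} = \frac{8586 + \left(-315 + 45 \cdot 27\right)}{21 - 5062} = \frac{8586 + \left(-315 + 1215\right)}{21 - 5062} = \frac{8586 + 900}{-5041} = 9486 \left(- \frac{1}{5041}\right) = - \frac{9486}{5041}$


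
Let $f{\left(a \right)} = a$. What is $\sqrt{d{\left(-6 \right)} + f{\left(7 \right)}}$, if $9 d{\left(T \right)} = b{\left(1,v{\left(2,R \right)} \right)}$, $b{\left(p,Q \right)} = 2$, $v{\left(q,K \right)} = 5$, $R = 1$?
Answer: $\frac{\sqrt{65}}{3} \approx 2.6874$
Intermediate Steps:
$d{\left(T \right)} = \frac{2}{9}$ ($d{\left(T \right)} = \frac{1}{9} \cdot 2 = \frac{2}{9}$)
$\sqrt{d{\left(-6 \right)} + f{\left(7 \right)}} = \sqrt{\frac{2}{9} + 7} = \sqrt{\frac{65}{9}} = \frac{\sqrt{65}}{3}$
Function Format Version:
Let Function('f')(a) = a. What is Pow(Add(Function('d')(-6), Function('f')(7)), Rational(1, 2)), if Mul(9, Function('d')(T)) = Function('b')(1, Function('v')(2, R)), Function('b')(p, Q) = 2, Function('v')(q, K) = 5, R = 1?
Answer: Mul(Rational(1, 3), Pow(65, Rational(1, 2))) ≈ 2.6874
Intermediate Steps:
Function('d')(T) = Rational(2, 9) (Function('d')(T) = Mul(Rational(1, 9), 2) = Rational(2, 9))
Pow(Add(Function('d')(-6), Function('f')(7)), Rational(1, 2)) = Pow(Add(Rational(2, 9), 7), Rational(1, 2)) = Pow(Rational(65, 9), Rational(1, 2)) = Mul(Rational(1, 3), Pow(65, Rational(1, 2)))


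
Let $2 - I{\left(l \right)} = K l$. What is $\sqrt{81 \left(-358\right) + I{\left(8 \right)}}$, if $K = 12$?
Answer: $2 i \sqrt{7273} \approx 170.56 i$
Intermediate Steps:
$I{\left(l \right)} = 2 - 12 l$
$\sqrt{81 \left(-358\right) + I{\left(8 \right)}} = \sqrt{81 \left(-358\right) + \left(2 - 96\right)} = \sqrt{-28998 + \left(2 - 96\right)} = \sqrt{-28998 - 94} = \sqrt{-29092} = 2 i \sqrt{7273}$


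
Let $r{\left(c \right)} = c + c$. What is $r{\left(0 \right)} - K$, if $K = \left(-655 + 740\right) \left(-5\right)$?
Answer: $425$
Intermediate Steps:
$r{\left(c \right)} = 2 c$
$K = -425$ ($K = 85 \left(-5\right) = -425$)
$r{\left(0 \right)} - K = 2 \cdot 0 - -425 = 0 + 425 = 425$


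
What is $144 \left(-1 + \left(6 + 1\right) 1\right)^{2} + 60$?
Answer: $5244$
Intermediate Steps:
$144 \left(-1 + \left(6 + 1\right) 1\right)^{2} + 60 = 144 \left(-1 + 7 \cdot 1\right)^{2} + 60 = 144 \left(-1 + 7\right)^{2} + 60 = 144 \cdot 6^{2} + 60 = 144 \cdot 36 + 60 = 5184 + 60 = 5244$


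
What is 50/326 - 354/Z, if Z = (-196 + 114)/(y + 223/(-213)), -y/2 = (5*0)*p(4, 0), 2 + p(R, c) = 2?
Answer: -2071816/474493 ≈ -4.3664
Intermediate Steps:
p(R, c) = 0 (p(R, c) = -2 + 2 = 0)
y = 0 (y = -2*5*0*0 = -0*0 = -2*0 = 0)
Z = 17466/223 (Z = (-196 + 114)/(0 + 223/(-213)) = -82/(0 + 223*(-1/213)) = -82/(0 - 223/213) = -82/(-223/213) = -82*(-213/223) = 17466/223 ≈ 78.323)
50/326 - 354/Z = 50/326 - 354/17466/223 = 50*(1/326) - 354*223/17466 = 25/163 - 13157/2911 = -2071816/474493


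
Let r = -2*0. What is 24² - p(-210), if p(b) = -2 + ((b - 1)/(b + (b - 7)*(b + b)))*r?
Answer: 578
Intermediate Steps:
r = 0
p(b) = -2 (p(b) = -2 + ((b - 1)/(b + (b - 7)*(b + b)))*0 = -2 + ((-1 + b)/(b + (-7 + b)*(2*b)))*0 = -2 + ((-1 + b)/(b + 2*b*(-7 + b)))*0 = -2 + 0 = -2)
24² - p(-210) = 24² - 1*(-2) = 576 + 2 = 578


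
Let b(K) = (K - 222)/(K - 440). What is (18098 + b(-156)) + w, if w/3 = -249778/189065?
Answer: 1019478546013/56341370 ≈ 18095.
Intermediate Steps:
b(K) = (-222 + K)/(-440 + K)
w = -749334/189065 (w = 3*(-249778/189065) = -749334/189065 ≈ -3.9634)
(18098 + b(-156)) + w = (18098 + (-222 - 156)/(-440 - 156)) - 749334/189065 = (18098 - 378/(-596)) - 749334/189065 = (18098 - 1/596*(-378)) - 749334/189065 = (18098 + 189/298) - 749334/189065 = 5393393/298 - 749334/189065 = 1019478546013/56341370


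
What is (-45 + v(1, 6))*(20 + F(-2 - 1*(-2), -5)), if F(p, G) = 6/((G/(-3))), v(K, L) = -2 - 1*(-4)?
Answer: -5074/5 ≈ -1014.8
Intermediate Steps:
v(K, L) = 2 (v(K, L) = -2 + 4 = 2)
F(p, G) = -18/G (F(p, G) = 6/((G*(-⅓))) = 6/((-G/3)) = 6*(-3/G) = -18/G)
(-45 + v(1, 6))*(20 + F(-2 - 1*(-2), -5)) = (-45 + 2)*(20 - 18/(-5)) = -43*(20 - 18*(-⅕)) = -43*(20 + 18/5) = -43*118/5 = -5074/5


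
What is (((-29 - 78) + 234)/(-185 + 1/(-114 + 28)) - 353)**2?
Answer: 31668812525025/253159921 ≈ 1.2509e+5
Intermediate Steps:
(((-29 - 78) + 234)/(-185 + 1/(-114 + 28)) - 353)**2 = ((-107 + 234)/(-185 + 1/(-86)) - 353)**2 = (127/(-185 - 1/86) - 353)**2 = (127/(-15911/86) - 353)**2 = (127*(-86/15911) - 353)**2 = (-10922/15911 - 353)**2 = (-5627505/15911)**2 = 31668812525025/253159921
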